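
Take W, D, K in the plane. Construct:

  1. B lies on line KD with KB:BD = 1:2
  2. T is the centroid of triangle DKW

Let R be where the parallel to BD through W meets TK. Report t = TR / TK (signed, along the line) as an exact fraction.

Set W = (0, 0), D = (1, 0), K = (0, 1); any affine frame gives the same invariant.
1. B lies on line KD with KB:BD = 1:2 ⇒ B = (1/3, 2/3)
2. T is the centroid of triangle DKW ⇒ T = (1/3, 1/3)
through W parallel to BD: direction (2/3, -2/3); meets TK at R = (1, -1)
R = T + t·(K−T) with t = -2

t = -2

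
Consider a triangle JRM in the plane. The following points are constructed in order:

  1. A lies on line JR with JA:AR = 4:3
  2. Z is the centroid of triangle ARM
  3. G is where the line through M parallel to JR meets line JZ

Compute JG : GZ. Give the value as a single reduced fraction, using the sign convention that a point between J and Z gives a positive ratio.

JG:GZ = -3/2

Assign J = (0, 0), R = (1, 0), M = (0, 1) — the answer is frame-independent, so this choice is without loss of generality.
1. A lies on line JR with JA:AR = 4:3 ⇒ A = (4/7, 0)
2. Z is the centroid of triangle ARM ⇒ Z = (11/21, 1/3)
3. G is where the line through M parallel to JR meets line JZ ⇒ G = (11/7, 1)
G = J + t·(Z−J) with t = 3, so JG:GZ = t:(1−t) = 3:-2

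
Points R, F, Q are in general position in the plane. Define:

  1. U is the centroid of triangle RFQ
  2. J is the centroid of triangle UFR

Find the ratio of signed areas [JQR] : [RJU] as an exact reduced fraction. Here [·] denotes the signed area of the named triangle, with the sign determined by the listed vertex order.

[JQR]:[RJU] = 4

Work in coordinates with R = (0, 0), F = (1, 0), Q = (0, 1).
1. U is the centroid of triangle RFQ ⇒ U = (1/3, 1/3)
2. J is the centroid of triangle UFR ⇒ J = (4/9, 1/9)
2·[JQR] = 4/9, 2·[RJU] = 1/9
[JQR]:[RJU] = 4/9:1/9 = 4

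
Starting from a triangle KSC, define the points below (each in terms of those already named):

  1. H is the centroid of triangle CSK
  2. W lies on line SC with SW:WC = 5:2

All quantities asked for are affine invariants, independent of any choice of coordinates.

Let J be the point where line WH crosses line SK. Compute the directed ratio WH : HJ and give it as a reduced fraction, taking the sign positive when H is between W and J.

WH:HJ = 8/7

Choose coordinates K = (0, 0), S = (1, 0), C = (0, 1).
1. H is the centroid of triangle CSK ⇒ H = (1/3, 1/3)
2. W lies on line SC with SW:WC = 5:2 ⇒ W = (2/7, 5/7)
line WH meets SK at J = (3/8, 0)
H = W + t·(J−W) with t = 8/15, so WH:HJ = 8/15:7/15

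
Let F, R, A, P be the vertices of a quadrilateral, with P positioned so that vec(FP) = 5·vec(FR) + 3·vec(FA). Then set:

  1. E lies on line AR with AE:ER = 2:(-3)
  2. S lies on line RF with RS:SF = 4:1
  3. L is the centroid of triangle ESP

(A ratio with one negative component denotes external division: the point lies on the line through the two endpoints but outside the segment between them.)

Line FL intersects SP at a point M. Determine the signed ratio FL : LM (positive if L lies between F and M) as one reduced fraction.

FL:LM = -32/35

Choose coordinates F = (0, 0), R = (1, 0), A = (0, 1), P = (5, 3).
1. E lies on line AR with AE:ER = 2:(-3) ⇒ E = (-2, 3)
2. S lies on line RF with RS:SF = 4:1 ⇒ S = (1/5, 0)
3. L is the centroid of triangle ESP ⇒ L = (16/15, 2)
line FL meets SP at M = (-1/10, -3/16)
L = F + t·(M−F) with t = -32/3, so FL:LM = -32/3:35/3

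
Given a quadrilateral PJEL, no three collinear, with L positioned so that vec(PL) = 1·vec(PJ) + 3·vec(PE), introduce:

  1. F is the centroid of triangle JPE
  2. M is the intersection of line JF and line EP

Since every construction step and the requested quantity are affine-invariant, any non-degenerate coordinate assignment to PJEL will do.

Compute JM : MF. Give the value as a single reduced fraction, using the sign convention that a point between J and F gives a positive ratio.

Work in coordinates with P = (0, 0), J = (1, 0), E = (0, 1), L = (1, 3).
1. F is the centroid of triangle JPE ⇒ F = (1/3, 1/3)
2. M is the intersection of line JF and line EP ⇒ M = (0, 1/2)
M = J + t·(F−J) with t = 3/2, so JM:MF = t:(1−t) = 3/2:-1/2

JM:MF = -3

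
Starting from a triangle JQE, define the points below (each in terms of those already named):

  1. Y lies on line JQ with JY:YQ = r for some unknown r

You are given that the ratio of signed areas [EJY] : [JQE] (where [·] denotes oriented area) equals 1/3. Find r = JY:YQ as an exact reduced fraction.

r = 1/2

Set J = (0, 0), Q = (1, 0), E = (0, 1); any affine frame gives the same invariant.
1. With JY:YQ = r, write λ = r/(r+1) so Y = J + λ·(Q−J); Y is affine-linear in λ
Every point depending on Y is an affine combination of Y and λ-independent points, so each such coordinate is linear in λ; the λ² term in each signed area is a multiple of (Q−J)×(Q−J) = 0, so 2·[EJY] and 2·[JQE] are each linear in λ. Evaluating at λ=0 and λ=1:
  2·[EJY] = λ,   2·[JQE] = 1
So [EJY]:[JQE] = (λ) / (1). Setting this equal to 1/3:
  λ = 1/3·(1)  ⇒  λ = 1/3
Then r = λ/(1−λ) = (1/3)/(2/3) = 1/2. Check: with r = 1/2, Y = (1/3, 0) and [EJY]:[JQE] = 1/3 as required.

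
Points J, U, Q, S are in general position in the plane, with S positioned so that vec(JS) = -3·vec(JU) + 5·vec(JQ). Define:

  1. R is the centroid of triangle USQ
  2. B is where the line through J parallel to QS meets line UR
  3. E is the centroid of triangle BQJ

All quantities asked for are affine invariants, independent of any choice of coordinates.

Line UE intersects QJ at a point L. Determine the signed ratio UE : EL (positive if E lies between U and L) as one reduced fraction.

Choose coordinates J = (0, 0), U = (1, 0), Q = (0, 1), S = (-3, 5).
1. R is the centroid of triangle USQ ⇒ R = (-2/3, 2)
2. B is where the line through J parallel to QS meets line UR ⇒ B = (-9, 12)
3. E is the centroid of triangle BQJ ⇒ E = (-3, 13/3)
line UE meets QJ at L = (0, 13/12)
E = U + t·(L−U) with t = 4, so UE:EL = 4:-3

UE:EL = -4/3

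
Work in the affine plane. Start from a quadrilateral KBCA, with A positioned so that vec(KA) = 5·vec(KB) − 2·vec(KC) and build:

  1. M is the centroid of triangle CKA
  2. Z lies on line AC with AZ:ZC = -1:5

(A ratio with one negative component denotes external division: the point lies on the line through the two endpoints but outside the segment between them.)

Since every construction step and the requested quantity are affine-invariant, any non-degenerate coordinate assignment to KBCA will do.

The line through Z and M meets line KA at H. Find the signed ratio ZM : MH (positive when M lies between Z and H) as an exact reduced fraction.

ZM:MH = -7/4

Choose coordinates K = (0, 0), B = (1, 0), C = (0, 1), A = (5, -2).
1. M is the centroid of triangle CKA ⇒ M = (5/3, -1/3)
2. Z lies on line AC with AZ:ZC = -1:5 ⇒ Z = (25/4, -11/4)
line ZM meets KA at H = (30/7, -12/7)
M = Z + t·(H−Z) with t = 7/3, so ZM:MH = 7/3:-4/3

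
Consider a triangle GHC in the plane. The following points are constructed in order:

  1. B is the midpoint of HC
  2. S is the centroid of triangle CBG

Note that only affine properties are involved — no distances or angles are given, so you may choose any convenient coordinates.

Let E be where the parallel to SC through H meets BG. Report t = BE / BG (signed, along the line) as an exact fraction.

t = -1/2

Assign G = (0, 0), H = (1, 0), C = (0, 1) — the answer is frame-independent, so this choice is without loss of generality.
1. B is the midpoint of HC ⇒ B = (1/2, 1/2)
2. S is the centroid of triangle CBG ⇒ S = (1/6, 1/2)
through H parallel to SC: direction (-1/6, 1/2); meets BG at E = (3/4, 3/4)
E = B + t·(G−B) with t = -1/2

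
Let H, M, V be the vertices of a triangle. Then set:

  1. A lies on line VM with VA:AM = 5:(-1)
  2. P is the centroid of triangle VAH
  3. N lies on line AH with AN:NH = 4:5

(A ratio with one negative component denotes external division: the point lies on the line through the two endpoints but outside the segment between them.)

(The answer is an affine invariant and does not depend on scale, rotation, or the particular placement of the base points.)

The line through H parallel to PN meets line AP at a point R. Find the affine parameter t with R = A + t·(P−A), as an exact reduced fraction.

t = 9/4

Set H = (0, 0), M = (1, 0), V = (0, 1); any affine frame gives the same invariant.
1. A lies on line VM with VA:AM = 5:(-1) ⇒ A = (5/4, -1/4)
2. P is the centroid of triangle VAH ⇒ P = (5/12, 1/4)
3. N lies on line AH with AN:NH = 4:5 ⇒ N = (25/36, -5/36)
through H parallel to PN: direction (5/18, -7/18); meets AP at R = (-5/8, 7/8)
R = A + t·(P−A) with t = 9/4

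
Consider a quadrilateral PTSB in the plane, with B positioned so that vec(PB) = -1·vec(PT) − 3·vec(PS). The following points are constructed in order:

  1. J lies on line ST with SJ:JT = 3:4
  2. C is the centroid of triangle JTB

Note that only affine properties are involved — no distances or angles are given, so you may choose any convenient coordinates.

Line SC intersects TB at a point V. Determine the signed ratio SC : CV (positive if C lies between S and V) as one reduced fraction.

Choose coordinates P = (0, 0), T = (1, 0), S = (0, 1), B = (-1, -3).
1. J lies on line ST with SJ:JT = 3:4 ⇒ J = (3/7, 4/7)
2. C is the centroid of triangle JTB ⇒ C = (1/7, -17/21)
line SC meets TB at V = (3/17, -21/17)
C = S + t·(V−S) with t = 17/21, so SC:CV = 17/21:4/21

SC:CV = 17/4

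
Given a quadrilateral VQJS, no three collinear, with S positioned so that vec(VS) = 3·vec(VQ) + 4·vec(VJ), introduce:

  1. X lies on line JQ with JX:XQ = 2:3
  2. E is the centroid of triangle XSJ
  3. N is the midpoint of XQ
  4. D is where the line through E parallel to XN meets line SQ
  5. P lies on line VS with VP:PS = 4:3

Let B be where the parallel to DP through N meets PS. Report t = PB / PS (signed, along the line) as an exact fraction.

Set V = (0, 0), Q = (1, 0), J = (0, 1), S = (3, 4); any affine frame gives the same invariant.
1. X lies on line JQ with JX:XQ = 2:3 ⇒ X = (2/5, 3/5)
2. E is the centroid of triangle XSJ ⇒ E = (17/15, 28/15)
3. N is the midpoint of XQ ⇒ N = (7/10, 3/10)
4. D is where the line through E parallel to XN meets line SQ ⇒ D = (5/3, 4/3)
5. P lies on line VS with VP:PS = 4:3 ⇒ P = (12/7, 16/7)
through N parallel to DP: direction (1/21, 20/21); meets PS at B = (411/560, 137/140)
B = P + t·(S−P) with t = -61/80

t = -61/80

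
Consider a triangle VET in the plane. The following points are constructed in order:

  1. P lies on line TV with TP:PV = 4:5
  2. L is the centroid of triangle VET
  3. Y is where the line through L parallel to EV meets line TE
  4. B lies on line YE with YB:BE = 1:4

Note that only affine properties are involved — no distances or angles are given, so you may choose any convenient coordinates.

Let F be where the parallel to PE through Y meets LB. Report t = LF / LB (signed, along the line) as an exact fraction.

Choose coordinates V = (0, 0), E = (1, 0), T = (0, 1).
1. P lies on line TV with TP:PV = 4:5 ⇒ P = (0, 5/9)
2. L is the centroid of triangle VET ⇒ L = (1/3, 1/3)
3. Y is where the line through L parallel to EV meets line TE ⇒ Y = (2/3, 1/3)
4. B lies on line YE with YB:BE = 1:4 ⇒ B = (11/15, 4/15)
through Y parallel to PE: direction (1, -5/9); meets LB at F = (17/21, 16/63)
F = L + t·(B−L) with t = 25/21

t = 25/21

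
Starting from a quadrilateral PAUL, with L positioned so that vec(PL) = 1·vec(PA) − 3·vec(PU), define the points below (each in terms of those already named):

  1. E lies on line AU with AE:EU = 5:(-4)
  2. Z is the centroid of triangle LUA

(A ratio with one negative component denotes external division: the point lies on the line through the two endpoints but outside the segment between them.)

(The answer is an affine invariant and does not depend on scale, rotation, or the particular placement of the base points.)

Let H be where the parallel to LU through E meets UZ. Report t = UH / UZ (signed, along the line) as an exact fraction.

Choose coordinates P = (0, 0), A = (1, 0), U = (0, 1), L = (1, -3).
1. E lies on line AU with AE:EU = 5:(-4) ⇒ E = (-4, 5)
2. Z is the centroid of triangle LUA ⇒ Z = (2/3, -2/3)
through E parallel to LU: direction (-1, 4); meets UZ at H = (-8, 21)
H = U + t·(Z−U) with t = -12

t = -12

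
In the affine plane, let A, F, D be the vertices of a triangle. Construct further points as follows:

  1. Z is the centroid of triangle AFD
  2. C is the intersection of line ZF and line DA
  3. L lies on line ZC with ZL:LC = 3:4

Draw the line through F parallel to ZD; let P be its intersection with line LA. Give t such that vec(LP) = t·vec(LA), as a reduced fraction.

t = -17/11

Assign A = (0, 0), F = (1, 0), D = (0, 1) — the answer is frame-independent, so this choice is without loss of generality.
1. Z is the centroid of triangle AFD ⇒ Z = (1/3, 1/3)
2. C is the intersection of line ZF and line DA ⇒ C = (0, 1/2)
3. L lies on line ZC with ZL:LC = 3:4 ⇒ L = (4/21, 17/42)
through F parallel to ZD: direction (-1/3, 2/3); meets LA at P = (16/33, 34/33)
P = L + t·(A−L) with t = -17/11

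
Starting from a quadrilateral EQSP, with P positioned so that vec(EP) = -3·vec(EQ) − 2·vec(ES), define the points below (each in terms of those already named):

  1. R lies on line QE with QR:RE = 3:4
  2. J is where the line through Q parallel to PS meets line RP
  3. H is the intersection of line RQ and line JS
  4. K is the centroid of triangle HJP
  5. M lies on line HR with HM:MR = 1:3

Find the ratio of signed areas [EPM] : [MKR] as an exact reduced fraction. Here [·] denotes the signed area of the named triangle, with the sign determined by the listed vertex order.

[EPM]:[MKR] = -377/72

Choose coordinates E = (0, 0), Q = (1, 0), S = (0, 1), P = (-3, -2).
1. R lies on line QE with QR:RE = 3:4 ⇒ R = (4/7, 0)
2. J is where the line through Q parallel to PS meets line RP ⇒ J = (17/11, 6/11)
3. H is the intersection of line RQ and line JS ⇒ H = (17/5, 0)
4. K is the centroid of triangle HJP ⇒ K = (107/165, -16/33)
5. M lies on line HR with HM:MR = 1:3 ⇒ M = (377/140, 0)
2·[EPM] = 377/70, 2·[MKR] = -36/35
[EPM]:[MKR] = 377/70:-36/35 = -377/72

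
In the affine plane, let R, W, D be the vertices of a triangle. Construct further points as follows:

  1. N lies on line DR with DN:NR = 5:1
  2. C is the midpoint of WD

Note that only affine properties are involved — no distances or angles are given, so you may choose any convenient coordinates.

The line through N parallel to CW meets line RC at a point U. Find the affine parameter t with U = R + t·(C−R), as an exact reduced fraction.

Assign R = (0, 0), W = (1, 0), D = (0, 1) — the answer is frame-independent, so this choice is without loss of generality.
1. N lies on line DR with DN:NR = 5:1 ⇒ N = (0, 1/6)
2. C is the midpoint of WD ⇒ C = (1/2, 1/2)
through N parallel to CW: direction (1/2, -1/2); meets RC at U = (1/12, 1/12)
U = R + t·(C−R) with t = 1/6

t = 1/6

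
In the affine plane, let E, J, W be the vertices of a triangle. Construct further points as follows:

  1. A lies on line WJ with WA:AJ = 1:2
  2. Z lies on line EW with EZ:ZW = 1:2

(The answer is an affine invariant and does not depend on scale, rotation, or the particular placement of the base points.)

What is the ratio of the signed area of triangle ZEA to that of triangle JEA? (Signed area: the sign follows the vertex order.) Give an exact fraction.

Choose coordinates E = (0, 0), J = (1, 0), W = (0, 1).
1. A lies on line WJ with WA:AJ = 1:2 ⇒ A = (1/3, 2/3)
2. Z lies on line EW with EZ:ZW = 1:2 ⇒ Z = (0, 1/3)
2·[ZEA] = 1/9, 2·[JEA] = -2/3
[ZEA]:[JEA] = 1/9:-2/3 = -1/6

[ZEA]:[JEA] = -1/6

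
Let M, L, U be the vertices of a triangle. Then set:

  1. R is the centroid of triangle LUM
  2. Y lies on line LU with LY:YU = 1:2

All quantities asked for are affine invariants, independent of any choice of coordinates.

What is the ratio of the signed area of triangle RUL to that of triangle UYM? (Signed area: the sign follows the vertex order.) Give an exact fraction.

Choose coordinates M = (0, 0), L = (1, 0), U = (0, 1).
1. R is the centroid of triangle LUM ⇒ R = (1/3, 1/3)
2. Y lies on line LU with LY:YU = 1:2 ⇒ Y = (2/3, 1/3)
2·[RUL] = -1/3, 2·[UYM] = -2/3
[RUL]:[UYM] = -1/3:-2/3 = 1/2

[RUL]:[UYM] = 1/2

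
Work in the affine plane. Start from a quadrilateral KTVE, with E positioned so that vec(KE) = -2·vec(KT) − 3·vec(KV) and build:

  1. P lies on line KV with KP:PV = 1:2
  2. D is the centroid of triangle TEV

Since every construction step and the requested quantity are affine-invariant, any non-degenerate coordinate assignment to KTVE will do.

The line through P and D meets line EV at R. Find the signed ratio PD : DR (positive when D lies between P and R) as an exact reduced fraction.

Assign K = (0, 0), T = (1, 0), V = (0, 1), E = (-2, -3) — the answer is frame-independent, so this choice is without loss of generality.
1. P lies on line KV with KP:PV = 1:2 ⇒ P = (0, 1/3)
2. D is the centroid of triangle TEV ⇒ D = (-1/3, -2/3)
line PD meets EV at R = (2/3, 7/3)
D = P + t·(R−P) with t = -1/2, so PD:DR = -1/2:3/2

PD:DR = -1/3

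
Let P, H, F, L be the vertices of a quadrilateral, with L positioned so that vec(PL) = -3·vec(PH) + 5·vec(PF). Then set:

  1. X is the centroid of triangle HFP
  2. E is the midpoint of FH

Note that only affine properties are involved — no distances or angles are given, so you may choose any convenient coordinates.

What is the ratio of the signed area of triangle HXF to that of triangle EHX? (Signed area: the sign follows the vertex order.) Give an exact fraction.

Set P = (0, 0), H = (1, 0), F = (0, 1), L = (-3, 5); any affine frame gives the same invariant.
1. X is the centroid of triangle HFP ⇒ X = (1/3, 1/3)
2. E is the midpoint of FH ⇒ E = (1/2, 1/2)
2·[HXF] = -1/3, 2·[EHX] = -1/6
[HXF]:[EHX] = -1/3:-1/6 = 2

[HXF]:[EHX] = 2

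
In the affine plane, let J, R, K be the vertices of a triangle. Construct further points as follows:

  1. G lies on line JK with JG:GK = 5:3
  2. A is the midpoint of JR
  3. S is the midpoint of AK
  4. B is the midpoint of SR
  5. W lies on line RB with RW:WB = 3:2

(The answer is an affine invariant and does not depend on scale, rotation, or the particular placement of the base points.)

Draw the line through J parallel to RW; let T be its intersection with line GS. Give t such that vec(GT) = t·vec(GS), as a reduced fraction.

t = -15

Assign J = (0, 0), R = (1, 0), K = (0, 1) — the answer is frame-independent, so this choice is without loss of generality.
1. G lies on line JK with JG:GK = 5:3 ⇒ G = (0, 5/8)
2. A is the midpoint of JR ⇒ A = (1/2, 0)
3. S is the midpoint of AK ⇒ S = (1/4, 1/2)
4. B is the midpoint of SR ⇒ B = (5/8, 1/4)
5. W lies on line RB with RW:WB = 3:2 ⇒ W = (31/40, 3/20)
through J parallel to RW: direction (-9/40, 3/20); meets GS at T = (-15/4, 5/2)
T = G + t·(S−G) with t = -15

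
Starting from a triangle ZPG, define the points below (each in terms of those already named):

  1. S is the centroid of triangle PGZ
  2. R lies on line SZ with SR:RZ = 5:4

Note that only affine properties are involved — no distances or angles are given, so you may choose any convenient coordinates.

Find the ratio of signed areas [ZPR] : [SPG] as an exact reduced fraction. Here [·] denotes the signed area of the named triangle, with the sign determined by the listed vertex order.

[ZPR]:[SPG] = 4/9

Work in coordinates with Z = (0, 0), P = (1, 0), G = (0, 1).
1. S is the centroid of triangle PGZ ⇒ S = (1/3, 1/3)
2. R lies on line SZ with SR:RZ = 5:4 ⇒ R = (4/27, 4/27)
2·[ZPR] = 4/27, 2·[SPG] = 1/3
[ZPR]:[SPG] = 4/27:1/3 = 4/9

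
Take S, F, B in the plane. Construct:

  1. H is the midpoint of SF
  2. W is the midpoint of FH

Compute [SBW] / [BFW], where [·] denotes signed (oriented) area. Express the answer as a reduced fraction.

Choose coordinates S = (0, 0), F = (1, 0), B = (0, 1).
1. H is the midpoint of SF ⇒ H = (1/2, 0)
2. W is the midpoint of FH ⇒ W = (3/4, 0)
2·[SBW] = -3/4, 2·[BFW] = -1/4
[SBW]:[BFW] = -3/4:-1/4 = 3

[SBW]:[BFW] = 3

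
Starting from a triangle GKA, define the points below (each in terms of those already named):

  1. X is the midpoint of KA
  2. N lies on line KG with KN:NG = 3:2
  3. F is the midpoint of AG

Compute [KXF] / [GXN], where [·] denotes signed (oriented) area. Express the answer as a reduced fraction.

[KXF]:[GXN] = -5/4

Set G = (0, 0), K = (1, 0), A = (0, 1); any affine frame gives the same invariant.
1. X is the midpoint of KA ⇒ X = (1/2, 1/2)
2. N lies on line KG with KN:NG = 3:2 ⇒ N = (2/5, 0)
3. F is the midpoint of AG ⇒ F = (0, 1/2)
2·[KXF] = 1/4, 2·[GXN] = -1/5
[KXF]:[GXN] = 1/4:-1/5 = -5/4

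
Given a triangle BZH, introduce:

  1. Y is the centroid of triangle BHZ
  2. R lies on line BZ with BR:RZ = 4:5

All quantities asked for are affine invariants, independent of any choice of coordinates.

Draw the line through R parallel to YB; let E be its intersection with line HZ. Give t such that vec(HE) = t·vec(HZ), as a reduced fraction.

Assign B = (0, 0), Z = (1, 0), H = (0, 1) — the answer is frame-independent, so this choice is without loss of generality.
1. Y is the centroid of triangle BHZ ⇒ Y = (1/3, 1/3)
2. R lies on line BZ with BR:RZ = 4:5 ⇒ R = (4/9, 0)
through R parallel to YB: direction (-1/3, -1/3); meets HZ at E = (13/18, 5/18)
E = H + t·(Z−H) with t = 13/18

t = 13/18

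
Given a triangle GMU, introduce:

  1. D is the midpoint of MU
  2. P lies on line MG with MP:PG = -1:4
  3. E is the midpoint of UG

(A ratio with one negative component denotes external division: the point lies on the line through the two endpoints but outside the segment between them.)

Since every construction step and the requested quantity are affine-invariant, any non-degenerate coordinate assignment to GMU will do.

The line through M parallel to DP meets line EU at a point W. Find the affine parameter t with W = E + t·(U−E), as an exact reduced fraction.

Work in coordinates with G = (0, 0), M = (1, 0), U = (0, 1).
1. D is the midpoint of MU ⇒ D = (1/2, 1/2)
2. P lies on line MG with MP:PG = -1:4 ⇒ P = (4/3, 0)
3. E is the midpoint of UG ⇒ E = (0, 1/2)
through M parallel to DP: direction (5/6, -1/2); meets EU at W = (0, 3/5)
W = E + t·(U−E) with t = 1/5

t = 1/5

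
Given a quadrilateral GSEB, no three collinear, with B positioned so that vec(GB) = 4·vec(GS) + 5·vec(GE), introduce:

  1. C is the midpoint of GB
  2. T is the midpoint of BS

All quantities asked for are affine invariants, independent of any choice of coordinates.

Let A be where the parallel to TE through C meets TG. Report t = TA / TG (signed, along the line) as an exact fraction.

Set G = (0, 0), S = (1, 0), E = (0, 1), B = (4, 5); any affine frame gives the same invariant.
1. C is the midpoint of GB ⇒ C = (2, 5/2)
2. T is the midpoint of BS ⇒ T = (5/2, 5/2)
through C parallel to TE: direction (-5/2, -3/2); meets TG at A = (13/4, 13/4)
A = T + t·(G−T) with t = -3/10

t = -3/10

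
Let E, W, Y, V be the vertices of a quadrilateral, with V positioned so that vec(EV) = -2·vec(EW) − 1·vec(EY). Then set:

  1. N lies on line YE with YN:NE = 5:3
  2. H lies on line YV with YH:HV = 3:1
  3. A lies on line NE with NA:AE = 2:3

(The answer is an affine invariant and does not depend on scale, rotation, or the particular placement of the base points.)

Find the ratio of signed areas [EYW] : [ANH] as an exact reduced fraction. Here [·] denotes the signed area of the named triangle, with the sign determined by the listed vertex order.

[EYW]:[ANH] = -40/9

Assign E = (0, 0), W = (1, 0), Y = (0, 1), V = (-2, -1) — the answer is frame-independent, so this choice is without loss of generality.
1. N lies on line YE with YN:NE = 5:3 ⇒ N = (0, 3/8)
2. H lies on line YV with YH:HV = 3:1 ⇒ H = (-3/2, -1/2)
3. A lies on line NE with NA:AE = 2:3 ⇒ A = (0, 9/40)
2·[EYW] = -1, 2·[ANH] = 9/40
[EYW]:[ANH] = -1:9/40 = -40/9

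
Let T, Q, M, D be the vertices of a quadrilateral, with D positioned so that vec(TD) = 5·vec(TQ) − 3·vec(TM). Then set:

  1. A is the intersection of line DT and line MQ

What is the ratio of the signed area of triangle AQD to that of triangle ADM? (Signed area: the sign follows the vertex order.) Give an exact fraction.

Assign T = (0, 0), Q = (1, 0), M = (0, 1), D = (5, -3) — the answer is frame-independent, so this choice is without loss of generality.
1. A is the intersection of line DT and line MQ ⇒ A = (5/2, -3/2)
2·[AQD] = -3/2, 2·[ADM] = 5/2
[AQD]:[ADM] = -3/2:5/2 = -3/5

[AQD]:[ADM] = -3/5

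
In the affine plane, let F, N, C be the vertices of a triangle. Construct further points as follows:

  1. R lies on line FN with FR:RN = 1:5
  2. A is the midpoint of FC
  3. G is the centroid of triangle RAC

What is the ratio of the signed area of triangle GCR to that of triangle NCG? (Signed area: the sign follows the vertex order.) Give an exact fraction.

[GCR]:[NCG] = -1/16

Work in coordinates with F = (0, 0), N = (1, 0), C = (0, 1).
1. R lies on line FN with FR:RN = 1:5 ⇒ R = (1/6, 0)
2. A is the midpoint of FC ⇒ A = (0, 1/2)
3. G is the centroid of triangle RAC ⇒ G = (1/18, 1/2)
2·[GCR] = -1/36, 2·[NCG] = 4/9
[GCR]:[NCG] = -1/36:4/9 = -1/16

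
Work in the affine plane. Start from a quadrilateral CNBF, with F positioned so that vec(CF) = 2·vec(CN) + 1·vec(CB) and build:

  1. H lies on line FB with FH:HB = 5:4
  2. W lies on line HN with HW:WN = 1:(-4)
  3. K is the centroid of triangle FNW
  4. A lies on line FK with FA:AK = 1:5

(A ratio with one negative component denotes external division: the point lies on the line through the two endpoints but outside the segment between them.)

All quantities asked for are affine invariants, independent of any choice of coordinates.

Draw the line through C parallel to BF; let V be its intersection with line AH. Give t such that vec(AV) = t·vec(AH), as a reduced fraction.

Set C = (0, 0), N = (1, 0), B = (0, 1), F = (2, 1); any affine frame gives the same invariant.
1. H lies on line FB with FH:HB = 5:4 ⇒ H = (8/9, 1)
2. W lies on line HN with HW:WN = 1:(-4) ⇒ W = (23/27, 4/3)
3. K is the centroid of triangle FNW ⇒ K = (104/81, 7/9)
4. A lies on line FK with FA:AK = 1:5 ⇒ A = (457/243, 26/27)
through C parallel to BF: direction (2, 0); meets AH at V = (83/3, 0)
V = A + t·(H−A) with t = -26

t = -26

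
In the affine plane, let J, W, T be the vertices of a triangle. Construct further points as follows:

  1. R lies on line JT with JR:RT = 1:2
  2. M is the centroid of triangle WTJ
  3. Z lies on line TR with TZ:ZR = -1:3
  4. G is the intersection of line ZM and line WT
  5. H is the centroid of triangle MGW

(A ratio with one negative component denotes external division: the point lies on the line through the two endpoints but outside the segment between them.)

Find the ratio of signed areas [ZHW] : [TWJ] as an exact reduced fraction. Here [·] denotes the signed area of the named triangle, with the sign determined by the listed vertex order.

Assign J = (0, 0), W = (1, 0), T = (0, 1) — the answer is frame-independent, so this choice is without loss of generality.
1. R lies on line JT with JR:RT = 1:2 ⇒ R = (0, 1/3)
2. M is the centroid of triangle WTJ ⇒ M = (1/3, 1/3)
3. Z lies on line TR with TZ:ZR = -1:3 ⇒ Z = (0, 4/3)
4. G is the intersection of line ZM and line WT ⇒ G = (1/6, 5/6)
5. H is the centroid of triangle MGW ⇒ H = (1/2, 7/18)
2·[ZHW] = 5/18, 2·[TWJ] = -1
[ZHW]:[TWJ] = 5/18:-1 = -5/18

[ZHW]:[TWJ] = -5/18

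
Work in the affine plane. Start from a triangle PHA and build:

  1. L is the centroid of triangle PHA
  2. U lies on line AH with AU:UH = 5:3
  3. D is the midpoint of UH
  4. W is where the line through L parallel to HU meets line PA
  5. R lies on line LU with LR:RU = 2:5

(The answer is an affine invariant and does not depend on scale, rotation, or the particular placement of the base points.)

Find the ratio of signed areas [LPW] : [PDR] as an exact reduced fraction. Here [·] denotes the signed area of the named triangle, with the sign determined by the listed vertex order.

Assign P = (0, 0), H = (1, 0), A = (0, 1) — the answer is frame-independent, so this choice is without loss of generality.
1. L is the centroid of triangle PHA ⇒ L = (1/3, 1/3)
2. U lies on line AH with AU:UH = 5:3 ⇒ U = (5/8, 3/8)
3. D is the midpoint of UH ⇒ D = (13/16, 3/16)
4. W is where the line through L parallel to HU meets line PA ⇒ W = (0, 2/3)
5. R lies on line LU with LR:RU = 2:5 ⇒ R = (5/12, 29/84)
2·[LPW] = -2/9, 2·[PDR] = 17/84
[LPW]:[PDR] = -2/9:17/84 = -56/51

[LPW]:[PDR] = -56/51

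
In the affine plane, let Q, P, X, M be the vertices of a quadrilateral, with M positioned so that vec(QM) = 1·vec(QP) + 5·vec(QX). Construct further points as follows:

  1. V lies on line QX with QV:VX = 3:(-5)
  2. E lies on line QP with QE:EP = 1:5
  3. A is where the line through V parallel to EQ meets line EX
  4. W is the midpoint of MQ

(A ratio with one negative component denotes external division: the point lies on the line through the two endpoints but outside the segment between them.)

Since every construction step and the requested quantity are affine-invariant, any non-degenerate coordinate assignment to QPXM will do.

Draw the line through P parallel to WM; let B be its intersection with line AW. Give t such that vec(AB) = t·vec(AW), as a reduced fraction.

t = -17/43

Assign Q = (0, 0), P = (1, 0), X = (0, 1), M = (1, 5) — the answer is frame-independent, so this choice is without loss of generality.
1. V lies on line QX with QV:VX = 3:(-5) ⇒ V = (0, -3/2)
2. E lies on line QP with QE:EP = 1:5 ⇒ E = (1/6, 0)
3. A is where the line through V parallel to EQ meets line EX ⇒ A = (5/12, -3/2)
4. W is the midpoint of MQ ⇒ W = (1/2, 5/2)
through P parallel to WM: direction (1/2, 5/2); meets AW at B = (33/86, -265/86)
B = A + t·(W−A) with t = -17/43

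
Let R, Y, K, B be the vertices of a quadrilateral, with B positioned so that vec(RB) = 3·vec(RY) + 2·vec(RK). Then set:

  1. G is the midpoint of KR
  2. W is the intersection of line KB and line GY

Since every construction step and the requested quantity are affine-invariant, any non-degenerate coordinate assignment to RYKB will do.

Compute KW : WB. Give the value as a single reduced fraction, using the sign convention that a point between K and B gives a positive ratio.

Set R = (0, 0), Y = (1, 0), K = (0, 1), B = (3, 2); any affine frame gives the same invariant.
1. G is the midpoint of KR ⇒ G = (0, 1/2)
2. W is the intersection of line KB and line GY ⇒ W = (-3/5, 4/5)
W = K + t·(B−K) with t = -1/5, so KW:WB = t:(1−t) = -1/5:6/5

KW:WB = -1/6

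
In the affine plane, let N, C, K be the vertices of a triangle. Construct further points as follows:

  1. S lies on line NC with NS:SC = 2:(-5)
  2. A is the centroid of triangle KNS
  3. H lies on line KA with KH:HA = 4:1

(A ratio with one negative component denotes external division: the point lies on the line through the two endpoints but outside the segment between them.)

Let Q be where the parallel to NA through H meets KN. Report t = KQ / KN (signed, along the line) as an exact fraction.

Choose coordinates N = (0, 0), C = (1, 0), K = (0, 1).
1. S lies on line NC with NS:SC = 2:(-5) ⇒ S = (-2/3, 0)
2. A is the centroid of triangle KNS ⇒ A = (-2/9, 1/3)
3. H lies on line KA with KH:HA = 4:1 ⇒ H = (-8/45, 7/15)
through H parallel to NA: direction (-2/9, 1/3); meets KN at Q = (0, 1/5)
Q = K + t·(N−K) with t = 4/5

t = 4/5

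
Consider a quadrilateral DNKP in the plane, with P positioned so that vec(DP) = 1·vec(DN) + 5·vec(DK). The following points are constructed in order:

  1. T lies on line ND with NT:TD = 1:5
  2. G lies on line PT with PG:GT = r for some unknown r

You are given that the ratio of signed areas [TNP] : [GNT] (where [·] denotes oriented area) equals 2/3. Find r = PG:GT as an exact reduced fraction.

r = -5/3

Set D = (0, 0), N = (1, 0), K = (0, 1), P = (1, 5); any affine frame gives the same invariant.
1. T lies on line ND with NT:TD = 1:5 ⇒ T = (5/6, 0)
2. With PG:GT = r, write λ = r/(r+1) so G = P + λ·(T−P); G is affine-linear in λ
Every point depending on G is an affine combination of G and λ-independent points, so each such coordinate is linear in λ; the λ² term in each signed area is a multiple of (T−P)×(T−P) = 0, so 2·[TNP] and 2·[GNT] are each linear in λ. Evaluating at λ=0 and λ=1:
  2·[TNP] = 5/6,   2·[GNT] = 5/6·λ − 5/6
So [TNP]:[GNT] = (5/6) / (5/6·λ − 5/6). Setting this equal to 2/3:
  5/6 = 2/3·(5/6·λ − 5/6)  ⇒  λ = 5/2
Then r = λ/(1−λ) = (5/2)/(-3/2) = -5/3. Check: with r = -5/3, G = (7/12, -15/2) and [TNP]:[GNT] = 2/3 as required.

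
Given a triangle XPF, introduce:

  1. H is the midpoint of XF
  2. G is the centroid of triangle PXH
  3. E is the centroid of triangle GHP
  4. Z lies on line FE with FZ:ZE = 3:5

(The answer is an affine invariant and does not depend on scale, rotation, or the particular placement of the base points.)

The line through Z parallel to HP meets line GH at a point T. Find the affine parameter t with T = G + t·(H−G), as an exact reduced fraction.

t = 11/4

Assign X = (0, 0), P = (1, 0), F = (0, 1) — the answer is frame-independent, so this choice is without loss of generality.
1. H is the midpoint of XF ⇒ H = (0, 1/2)
2. G is the centroid of triangle PXH ⇒ G = (1/3, 1/6)
3. E is the centroid of triangle GHP ⇒ E = (4/9, 2/9)
4. Z lies on line FE with FZ:ZE = 3:5 ⇒ Z = (1/6, 17/24)
through Z parallel to HP: direction (1, -1/2); meets GH at T = (-7/12, 13/12)
T = G + t·(H−G) with t = 11/4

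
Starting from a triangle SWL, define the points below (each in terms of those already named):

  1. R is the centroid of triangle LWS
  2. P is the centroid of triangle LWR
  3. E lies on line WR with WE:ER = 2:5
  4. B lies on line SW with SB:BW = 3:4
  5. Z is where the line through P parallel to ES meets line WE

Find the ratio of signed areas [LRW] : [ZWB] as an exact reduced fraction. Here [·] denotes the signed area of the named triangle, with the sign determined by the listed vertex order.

Work in coordinates with S = (0, 0), W = (1, 0), L = (0, 1).
1. R is the centroid of triangle LWS ⇒ R = (1/3, 1/3)
2. P is the centroid of triangle LWR ⇒ P = (4/9, 4/9)
3. E lies on line WR with WE:ER = 2:5 ⇒ E = (17/21, 2/21)
4. B lies on line SW with SB:BW = 3:4 ⇒ B = (3/7, 0)
5. Z is where the line through P parallel to ES meets line WE ⇒ Z = (11/63, 26/63)
2·[LRW] = 1/3, 2·[ZWB] = -104/441
[LRW]:[ZWB] = 1/3:-104/441 = -147/104

[LRW]:[ZWB] = -147/104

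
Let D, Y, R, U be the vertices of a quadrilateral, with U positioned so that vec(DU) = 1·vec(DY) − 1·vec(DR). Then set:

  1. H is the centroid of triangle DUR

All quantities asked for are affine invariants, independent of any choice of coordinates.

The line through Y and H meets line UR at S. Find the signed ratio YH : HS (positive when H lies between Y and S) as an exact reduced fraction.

YH:HS = -4

Work in coordinates with D = (0, 0), Y = (1, 0), R = (0, 1), U = (1, -1).
1. H is the centroid of triangle DUR ⇒ H = (1/3, 0)
line YH meets UR at S = (1/2, 0)
H = Y + t·(S−Y) with t = 4/3, so YH:HS = 4/3:-1/3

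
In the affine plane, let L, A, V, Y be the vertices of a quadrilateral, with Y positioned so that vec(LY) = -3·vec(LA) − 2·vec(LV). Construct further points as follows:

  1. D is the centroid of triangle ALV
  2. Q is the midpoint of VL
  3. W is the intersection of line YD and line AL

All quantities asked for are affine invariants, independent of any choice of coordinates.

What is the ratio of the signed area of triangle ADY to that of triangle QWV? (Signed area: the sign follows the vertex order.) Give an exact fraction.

Work in coordinates with L = (0, 0), A = (1, 0), V = (0, 1), Y = (-3, -2).
1. D is the centroid of triangle ALV ⇒ D = (1/3, 1/3)
2. Q is the midpoint of VL ⇒ Q = (0, 1/2)
3. W is the intersection of line YD and line AL ⇒ W = (-1/7, 0)
2·[ADY] = 8/3, 2·[QWV] = -1/14
[ADY]:[QWV] = 8/3:-1/14 = -112/3

[ADY]:[QWV] = -112/3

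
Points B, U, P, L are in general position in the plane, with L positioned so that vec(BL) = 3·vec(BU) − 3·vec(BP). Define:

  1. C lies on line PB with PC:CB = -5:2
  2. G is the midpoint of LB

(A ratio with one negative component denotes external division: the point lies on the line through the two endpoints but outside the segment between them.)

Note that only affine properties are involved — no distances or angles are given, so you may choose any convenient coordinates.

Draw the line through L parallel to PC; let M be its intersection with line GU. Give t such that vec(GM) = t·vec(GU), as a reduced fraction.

Choose coordinates B = (0, 0), U = (1, 0), P = (0, 1), L = (3, -3).
1. C lies on line PB with PC:CB = -5:2 ⇒ C = (0, -2/3)
2. G is the midpoint of LB ⇒ G = (3/2, -3/2)
through L parallel to PC: direction (0, -5/3); meets GU at M = (3, -6)
M = G + t·(U−G) with t = -3

t = -3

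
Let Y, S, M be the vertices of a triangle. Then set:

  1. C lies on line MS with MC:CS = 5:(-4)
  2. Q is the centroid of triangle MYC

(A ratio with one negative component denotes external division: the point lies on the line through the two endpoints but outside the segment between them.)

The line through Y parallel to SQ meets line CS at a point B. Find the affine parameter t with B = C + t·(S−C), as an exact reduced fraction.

t = 7/4

Work in coordinates with Y = (0, 0), S = (1, 0), M = (0, 1).
1. C lies on line MS with MC:CS = 5:(-4) ⇒ C = (5, -4)
2. Q is the centroid of triangle MYC ⇒ Q = (5/3, -1)
through Y parallel to SQ: direction (2/3, -1); meets CS at B = (-2, 3)
B = C + t·(S−C) with t = 7/4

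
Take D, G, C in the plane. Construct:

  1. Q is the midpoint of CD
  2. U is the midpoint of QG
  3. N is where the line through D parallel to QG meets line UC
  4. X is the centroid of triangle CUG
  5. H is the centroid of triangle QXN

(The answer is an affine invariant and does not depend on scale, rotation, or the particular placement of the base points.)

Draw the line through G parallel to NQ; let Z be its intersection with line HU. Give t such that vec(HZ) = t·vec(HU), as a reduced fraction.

Set D = (0, 0), G = (1, 0), C = (0, 1); any affine frame gives the same invariant.
1. Q is the midpoint of CD ⇒ Q = (0, 1/2)
2. U is the midpoint of QG ⇒ U = (1/2, 1/4)
3. N is where the line through D parallel to QG meets line UC ⇒ N = (1, -1/2)
4. X is the centroid of triangle CUG ⇒ X = (1/2, 5/12)
5. H is the centroid of triangle QXN ⇒ H = (1/2, 5/36)
through G parallel to NQ: direction (-1, 1); meets HU at Z = (1/2, 1/2)
Z = H + t·(U−H) with t = 13/4

t = 13/4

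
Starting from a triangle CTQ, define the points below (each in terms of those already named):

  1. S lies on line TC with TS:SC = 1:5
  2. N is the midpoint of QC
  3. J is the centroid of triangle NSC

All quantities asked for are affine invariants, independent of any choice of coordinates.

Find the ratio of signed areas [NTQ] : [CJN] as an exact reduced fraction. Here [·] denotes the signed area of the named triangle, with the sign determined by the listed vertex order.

Set C = (0, 0), T = (1, 0), Q = (0, 1); any affine frame gives the same invariant.
1. S lies on line TC with TS:SC = 1:5 ⇒ S = (5/6, 0)
2. N is the midpoint of QC ⇒ N = (0, 1/2)
3. J is the centroid of triangle NSC ⇒ J = (5/18, 1/6)
2·[NTQ] = 1/2, 2·[CJN] = 5/36
[NTQ]:[CJN] = 1/2:5/36 = 18/5

[NTQ]:[CJN] = 18/5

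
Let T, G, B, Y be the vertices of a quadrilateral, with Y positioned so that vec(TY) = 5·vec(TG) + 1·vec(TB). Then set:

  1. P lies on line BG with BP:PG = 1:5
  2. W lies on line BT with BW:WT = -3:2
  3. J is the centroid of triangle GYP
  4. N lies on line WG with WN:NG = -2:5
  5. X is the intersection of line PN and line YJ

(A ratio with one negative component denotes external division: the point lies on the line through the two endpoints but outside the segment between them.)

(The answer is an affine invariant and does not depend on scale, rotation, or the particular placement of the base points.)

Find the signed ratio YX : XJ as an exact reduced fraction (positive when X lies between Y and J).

YX:XJ = -72/29

Set T = (0, 0), G = (1, 0), B = (0, 1), Y = (5, 1); any affine frame gives the same invariant.
1. P lies on line BG with BP:PG = 1:5 ⇒ P = (1/6, 5/6)
2. W lies on line BT with BW:WT = -3:2 ⇒ W = (0, -2)
3. J is the centroid of triangle GYP ⇒ J = (37/18, 11/18)
4. N lies on line WG with WN:NG = -2:5 ⇒ N = (-2/3, -10/3)
5. X is the intersection of line PN and line YJ ⇒ X = (3/43, 15/43)
X = Y + t·(J−Y) with t = 72/43, so YX:XJ = t:(1−t) = 72/43:-29/43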